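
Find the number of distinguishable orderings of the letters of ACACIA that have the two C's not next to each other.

Total arrangements of ACACIA: 6!/(3!·2!) = 60.
If the two C's are adjacent, glue them into one block, leaving 5 items to arrange: (5)!/(3!) = 20 ways.
Hence 60 − 20 = 40.

40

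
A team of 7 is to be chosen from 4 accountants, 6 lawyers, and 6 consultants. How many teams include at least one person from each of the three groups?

10408

Total 7-person selections from all 16: C(16,7) = 11440.
Selections missing a whole group: no accountants → C(12,7) = 792; no lawyers → C(10,7) = 120; no consultants → C(10,7) = 120.
Add back selections omitting two groups (i.e. drawn from a single group): C(4,7) + C(6,7) + C(6,7) = 0.
By inclusion–exclusion: 11440 − 1032 + 0 = 10408.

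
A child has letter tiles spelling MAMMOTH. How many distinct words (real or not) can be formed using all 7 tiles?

The 7 letters of MAMMOTH have repeats: M appearing 3 times.
The number of distinct arrangements is 7!/(3!) = 5040/6 = 840.

840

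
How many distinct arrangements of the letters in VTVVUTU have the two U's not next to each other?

Total arrangements of VTVVUTU: 7!/(3!·2!·2!) = 210.
If the two U's are adjacent, glue them into one block, leaving 6 items to arrange: (6)!/(3!·2!) = 60 ways.
Hence 210 − 60 = 150.

150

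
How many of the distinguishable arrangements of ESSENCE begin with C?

Fix C in the first position and arrange the remaining 6 letters.
Those 6 letters have E appearing 3 times and S appearing twice, giving (6)!/(3!·2!) = 60.

60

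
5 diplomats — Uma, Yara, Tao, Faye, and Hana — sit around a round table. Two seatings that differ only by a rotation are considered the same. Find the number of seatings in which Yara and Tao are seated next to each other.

Glue Yara and Tao into a block (2 internal orders). Seating 4 units around a circle gives (3)! arrangements.
So 2 × (3)! = 2 × 6 = 12.

12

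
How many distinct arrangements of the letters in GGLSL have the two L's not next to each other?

Total arrangements of GGLSL: 5!/(2!·2!) = 30.
If the two L's are adjacent, glue them into one block, leaving 4 items to arrange: (4)!/(2!) = 12 ways.
Hence 30 − 12 = 18.

18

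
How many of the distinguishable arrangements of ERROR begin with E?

4

Fix E in the first position and arrange the remaining 4 letters.
Those 4 letters have R appearing 3 times, giving (4)!/(3!) = 4.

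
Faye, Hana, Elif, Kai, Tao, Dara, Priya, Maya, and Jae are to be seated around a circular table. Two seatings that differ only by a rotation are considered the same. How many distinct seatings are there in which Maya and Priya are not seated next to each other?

All circular seatings of 9 people number (8)! = 40320.
Seatings with Maya beside Priya: treat them as a block with 2 internal orders, giving 2 × (7)! = 10080.
Subtracting, 40320 − 10080 = 30240.

30240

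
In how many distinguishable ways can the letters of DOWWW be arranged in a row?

Letter multiplicities in DOWWW: D×1, O×1, W×3.
Dividing 5! = 120 by 3! = 6 for the repeated letters gives 20.

20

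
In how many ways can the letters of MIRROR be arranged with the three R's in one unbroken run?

Treat the 3 copies of R as a single block. The multiset to arrange is then {RRR, I, M, O}, 4 items in all.
All 4 items are distinct, so there are (4)! = 24 arrangements.

24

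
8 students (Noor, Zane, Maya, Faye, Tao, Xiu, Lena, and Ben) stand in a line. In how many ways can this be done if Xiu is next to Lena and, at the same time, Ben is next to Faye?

2880

Treat {Xiu,Lena} as one block (2 orders) and {Ben,Faye} as another (2 orders).
That leaves 6 units to arrange: 2 × 2 × 6! = 4 × 720 = 2880.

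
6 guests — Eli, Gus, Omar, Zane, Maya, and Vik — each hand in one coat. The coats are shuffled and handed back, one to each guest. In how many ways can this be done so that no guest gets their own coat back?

Count assignments avoiding every fixed point. For any j of the 6 guests fixed to their own coat, the other 6−j can be arranged in (6−j)! ways.
By inclusion–exclusion this is Σ_{j=0}^{6} (−1)^j C(6,j)·(6−j)!.
Computing: 720 − 720 + 360 − 120 + 30 − 6 + 1 = 265.

265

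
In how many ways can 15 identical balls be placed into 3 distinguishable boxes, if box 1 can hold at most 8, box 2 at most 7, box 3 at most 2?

6

By stars and bars, unrestricted non-negative solutions to x_1+…+x_3 = 15 number C(15+2,2) = 136.
Subtract solutions that violate a single cap (substitute x_i' = x_i − (cap_i+1)): x_1 ≥ 9 gives C(8,2) = 28; x_2 ≥ 8 gives C(9,2) = 36; x_3 ≥ 3 gives C(14,2) = 91. Together 155.
Add back pairs where two caps are both exceeded: 0 + 10 + 15 = 25.
By inclusion–exclusion the count is 136 − 155 + 25 = 6.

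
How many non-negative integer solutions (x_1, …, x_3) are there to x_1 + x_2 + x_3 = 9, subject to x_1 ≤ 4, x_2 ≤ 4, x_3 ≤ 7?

Without the upper bounds there are C(11,2) = 55 ways to split 9 among 3 variables.
Subtract solutions that violate a single cap (substitute x_i' = x_i − (cap_i+1)): x_1 ≥ 5 gives C(6,2) = 15; x_2 ≥ 5 gives C(6,2) = 15; x_3 ≥ 8 gives C(3,2) = 3. Together 33.
No two caps can be exceeded simultaneously, so the pair terms are all 0.
By inclusion–exclusion the count is 55 − 33 + 0 = 22.

22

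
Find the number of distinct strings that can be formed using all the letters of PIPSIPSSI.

Letter multiplicities in PIPSIPSSI: I×3, P×3, S×3.
Dividing 9! = 362880 by 3!·3!·3! = 216 for the repeated letters gives 1680.

1680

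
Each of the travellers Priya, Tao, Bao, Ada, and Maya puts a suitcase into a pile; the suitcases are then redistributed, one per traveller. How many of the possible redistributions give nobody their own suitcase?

This is the derangement count D_5: permutations of 5 items with no fixed point.
By inclusion–exclusion this is Σ_{j=0}^{5} (−1)^j C(5,j)·(5−j)!.
Computing: 120 − 120 + 60 − 20 + 5 − 1 = 44.

44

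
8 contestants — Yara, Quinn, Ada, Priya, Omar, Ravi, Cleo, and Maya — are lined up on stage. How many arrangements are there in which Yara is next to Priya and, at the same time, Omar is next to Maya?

Treat {Yara,Priya} as one block (2 orders) and {Omar,Maya} as another (2 orders).
That leaves 6 units to arrange: 2 × 2 × 6! = 4 × 720 = 2880.

2880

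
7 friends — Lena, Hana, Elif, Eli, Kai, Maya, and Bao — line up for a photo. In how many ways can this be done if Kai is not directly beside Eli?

There are 7! = 5040 arrangements in all. If Kai and Eli are adjacent, merging them into one block gives 2·(6)! = 1440 arrangements.
So 5040 − 1440 = 3600 arrangements keep them apart.

3600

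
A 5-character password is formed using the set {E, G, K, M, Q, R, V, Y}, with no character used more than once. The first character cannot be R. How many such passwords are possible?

5880

The first character has 8−1 = 7 choices (anything except R).
The remaining 4 characters are filled from the other 7 symbols without repetition: 7 × 6 × 5 × 4 = 840.
Total: 7 × 840 = 5880.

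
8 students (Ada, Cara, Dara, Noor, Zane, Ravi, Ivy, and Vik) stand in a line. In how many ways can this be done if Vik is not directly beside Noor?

30240

Of the 8! = 40320 arrangements, those with Vik and Noor adjacent number 2 × 7! = 10080 (treat the pair as a block with 2 internal orders).
So 40320 − 10080 = 30240 arrangements keep them apart.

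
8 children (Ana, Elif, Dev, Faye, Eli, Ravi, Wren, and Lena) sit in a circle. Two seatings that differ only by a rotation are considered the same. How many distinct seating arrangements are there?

5040

Around a circle, 8 distinct people have 8!/8 = (7)! = 5040 rotationally distinct seatings.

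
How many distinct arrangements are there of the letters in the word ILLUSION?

Letter multiplicities in ILLUSION: I×2, L×2, N×1, O×1, S×1, U×1.
So there are 8! / (2!·2!) = 10080 distinguishable arrangements.

10080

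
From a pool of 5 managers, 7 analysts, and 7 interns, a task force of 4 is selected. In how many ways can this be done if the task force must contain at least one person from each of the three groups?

With no constraint there are C(19,4) = 3876 possible selections.
Selections missing a whole group: no managers → C(14,4) = 1001; no analysts → C(12,4) = 495; no interns → C(12,4) = 495.
Add back selections omitting two groups (i.e. drawn from a single group): C(5,4) + C(7,4) + C(7,4) = 75.
By inclusion–exclusion: 3876 − 1991 + 75 = 1960.

1960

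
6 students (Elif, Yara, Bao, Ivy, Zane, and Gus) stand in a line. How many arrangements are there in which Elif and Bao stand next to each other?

240

Glue Elif and Bao into one block (2 internal orders), leaving 5 units to arrange in a row.
That gives 2 × 5! = 2 × 120 = 240.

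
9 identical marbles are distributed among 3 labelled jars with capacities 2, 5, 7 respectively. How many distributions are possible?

15

By stars and bars, unrestricted non-negative solutions to x_1+…+x_3 = 9 number C(9+2,2) = 55.
Subtract solutions that violate a single cap (substitute x_i' = x_i − (cap_i+1)): x_1 ≥ 3 gives C(8,2) = 28; x_2 ≥ 6 gives C(5,2) = 10; x_3 ≥ 8 gives C(3,2) = 3. Together 41.
Add back pairs where two caps are both exceeded: 1 + 0 + 0 = 1.
By inclusion–exclusion the count is 55 − 41 + 1 = 15.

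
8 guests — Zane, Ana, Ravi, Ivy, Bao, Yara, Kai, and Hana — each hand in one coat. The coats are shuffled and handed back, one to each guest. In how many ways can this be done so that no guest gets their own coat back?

Let Aᵢ be the assignments in which guest i gets their own coat. We want the size of the complement of A₁∪…∪A_8.
By inclusion–exclusion this is Σ_{j=0}^{8} (−1)^j C(8,j)·(8−j)!.
Computing: 40320 − 40320 + 20160 − 6720 + 1680 − 336 + 56 − 8 + 1 = 14833.

14833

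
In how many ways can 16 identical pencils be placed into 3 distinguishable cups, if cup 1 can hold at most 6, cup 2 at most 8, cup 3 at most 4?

Without the upper bounds there are C(18,2) = 153 ways to split 16 among 3 cups.
Subtract solutions that violate a single cap (substitute x_i' = x_i − (cap_i+1)): x_1 ≥ 7 gives C(11,2) = 55; x_2 ≥ 9 gives C(9,2) = 36; x_3 ≥ 5 gives C(13,2) = 78. Together 169.
Add back pairs where two caps are both exceeded: 1 + 15 + 6 = 22.
By inclusion–exclusion the count is 153 − 169 + 22 = 6.

6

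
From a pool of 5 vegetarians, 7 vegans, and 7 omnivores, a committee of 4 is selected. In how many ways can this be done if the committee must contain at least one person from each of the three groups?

1960

Unrestricted: C(19,4) = 3876 ways to pick any 4 of the 19.
Subtract selections that omit an entire group: no vegetarians → C(14,4) = 1001; no vegans → C(12,4) = 495; no omnivores → C(12,4) = 495.
Add back selections omitting two groups (i.e. drawn from a single group): C(5,4) + C(7,4) + C(7,4) = 75.
By inclusion–exclusion: 3876 − 1991 + 75 = 1960.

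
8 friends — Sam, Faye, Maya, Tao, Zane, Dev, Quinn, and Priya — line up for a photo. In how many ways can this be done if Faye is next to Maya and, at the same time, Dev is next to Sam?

Treat {Faye,Maya} as one block (2 orders) and {Dev,Sam} as another (2 orders).
That leaves 6 units to arrange: 2 × 2 × 6! = 4 × 720 = 2880.

2880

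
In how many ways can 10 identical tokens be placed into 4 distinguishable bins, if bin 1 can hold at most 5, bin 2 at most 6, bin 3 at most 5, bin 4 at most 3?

114

By stars and bars, unrestricted non-negative solutions to x_1+…+x_4 = 10 number C(10+3,3) = 286.
Subtract solutions that violate a single cap (substitute x_i' = x_i − (cap_i+1)): x_1 ≥ 6 gives C(7,3) = 35; x_2 ≥ 7 gives C(6,3) = 20; x_3 ≥ 6 gives C(7,3) = 35; x_4 ≥ 4 gives C(9,3) = 84. Together 174.
Add back pairs where two caps are both exceeded: 0 + 0 + 1 + 0 + 0 + 1 = 2.
By inclusion–exclusion the count is 286 − 174 + 2 = 114.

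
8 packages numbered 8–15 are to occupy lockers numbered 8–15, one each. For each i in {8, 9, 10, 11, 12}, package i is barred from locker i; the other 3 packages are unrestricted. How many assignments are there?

21234

Let Aᵢ (for 8 ≤ i ≤ 12) be the placements that put package i in its forbidden locker. Any j of these fix j positions, leaving (8−j)! ways to fill the rest, and there are C(5,j) ways to pick which j.
By inclusion–exclusion, the number of valid placements is Σ_{j=0}^{5} (−1)^j C(5,j)·(8−j)!.
Computing: 40320 − 25200 + 7200 − 1200 + 120 − 6 = 21234.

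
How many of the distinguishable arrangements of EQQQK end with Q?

12

Fix Q in the last position and arrange the remaining 4 letters.
Those 4 letters have Q appearing twice, giving (4)!/(2!) = 12.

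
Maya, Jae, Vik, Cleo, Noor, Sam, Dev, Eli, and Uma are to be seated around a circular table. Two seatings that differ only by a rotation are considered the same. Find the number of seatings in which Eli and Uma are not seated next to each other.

30240

All circular seatings of 9 people number (8)! = 40320.
Those with Eli next to Uma: fuse the pair into one unit and seat 8 units around a circle — 2·(7)! = 10080.
Subtracting, 40320 − 10080 = 30240.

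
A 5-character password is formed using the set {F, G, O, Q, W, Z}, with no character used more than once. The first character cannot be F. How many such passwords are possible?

The first character has 6−1 = 5 choices (anything except F).
The remaining 4 characters are filled from the other 5 symbols without repetition: 5 × 4 × 3 × 2 = 120.
Total: 5 × 120 = 600.

600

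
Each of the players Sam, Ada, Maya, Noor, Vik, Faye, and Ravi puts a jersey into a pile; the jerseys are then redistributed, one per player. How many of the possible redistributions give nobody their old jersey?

Let Aᵢ be the assignments in which player i gets their old jersey. We want the size of the complement of A₁∪…∪A_7.
By inclusion–exclusion this is Σ_{j=0}^{7} (−1)^j C(7,j)·(7−j)!.
Computing: 5040 − 5040 + 2520 − 840 + 210 − 42 + 7 − 1 = 1854.

1854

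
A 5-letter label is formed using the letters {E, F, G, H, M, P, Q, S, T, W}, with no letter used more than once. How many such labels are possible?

30240

Choose and order 5 of the 10 symbols: the first letter has 10 options, the next 9, and so on down to 6.
10 × 9 × 8 × 7 × 6 = 30240.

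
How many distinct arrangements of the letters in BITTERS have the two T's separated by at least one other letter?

1800

There are 7!/(2!) = 2520 arrangements of BITTERS in total.
Arrangements with the T's together: treat TT as one letter, giving (6)! = 720.
Hence 2520 − 720 = 1800.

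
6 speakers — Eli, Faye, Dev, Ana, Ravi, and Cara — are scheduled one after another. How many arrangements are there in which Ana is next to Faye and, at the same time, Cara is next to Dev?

96

Treat {Ana,Faye} as one block (2 orders) and {Cara,Dev} as another (2 orders).
That leaves 4 units to arrange: 2 × 2 × 4! = 4 × 24 = 96.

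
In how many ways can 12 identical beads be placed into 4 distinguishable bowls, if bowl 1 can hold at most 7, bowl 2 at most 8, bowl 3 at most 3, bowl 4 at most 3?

By stars and bars, unrestricted non-negative solutions to x_1+…+x_4 = 12 number C(12+3,3) = 455.
Subtract solutions that violate a single cap (substitute x_i' = x_i − (cap_i+1)): x_1 ≥ 8 gives C(7,3) = 35; x_2 ≥ 9 gives C(6,3) = 20; x_3 ≥ 4 gives C(11,3) = 165; x_4 ≥ 4 gives C(11,3) = 165. Together 385.
Add back pairs where two caps are both exceeded: 0 + 1 + 1 + 0 + 0 + 35 = 37.
By inclusion–exclusion the count is 455 − 385 + 37 = 107.

107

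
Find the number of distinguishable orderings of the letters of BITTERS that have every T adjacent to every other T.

Treat the 2 copies of T as a single block. The multiset to arrange is then {TT, B, E, I, R, S}, 6 items in all.
All 6 items are distinct, so there are (6)! = 720 arrangements.

720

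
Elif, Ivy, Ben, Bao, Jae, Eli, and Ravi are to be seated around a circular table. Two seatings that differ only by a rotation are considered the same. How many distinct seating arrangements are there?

Seat Elif anywhere (absorbing the rotational symmetry), then permute the other 6: (6)! = 720.

720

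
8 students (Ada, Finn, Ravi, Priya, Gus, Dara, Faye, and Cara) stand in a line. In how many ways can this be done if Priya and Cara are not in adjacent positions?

Of the 8! = 40320 arrangements, those with Priya and Cara adjacent number 2 × 7! = 10080 (treat the pair as a block with 2 internal orders).
Complementary counting: 40320 − 10080 = 30240.

30240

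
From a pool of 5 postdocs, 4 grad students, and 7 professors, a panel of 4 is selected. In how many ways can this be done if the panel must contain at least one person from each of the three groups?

910

Unrestricted: C(16,4) = 1820 ways to pick any 4 of the 16.
Subtract selections that omit an entire group: no postdocs → C(11,4) = 330; no grad students → C(12,4) = 495; no professors → C(9,4) = 126.
Add back selections omitting two groups (i.e. drawn from a single group): C(5,4) + C(4,4) + C(7,4) = 41.
By inclusion–exclusion: 1820 − 951 + 41 = 910.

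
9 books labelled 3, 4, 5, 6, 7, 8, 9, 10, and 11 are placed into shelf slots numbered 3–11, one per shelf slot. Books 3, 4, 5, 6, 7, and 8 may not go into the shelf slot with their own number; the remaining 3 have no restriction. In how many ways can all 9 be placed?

183822

Let Aᵢ (for 3 ≤ i ≤ 8) be the placements that put book i in its forbidden shelf slot. Any j of these fix j positions, leaving (9−j)! ways to fill the rest, and there are C(6,j) ways to pick which j.
By inclusion–exclusion, the number of valid placements is Σ_{j=0}^{6} (−1)^j C(6,j)·(9−j)!.
Computing: 362880 − 241920 + 75600 − 14400 + 1800 − 144 + 6 = 183822.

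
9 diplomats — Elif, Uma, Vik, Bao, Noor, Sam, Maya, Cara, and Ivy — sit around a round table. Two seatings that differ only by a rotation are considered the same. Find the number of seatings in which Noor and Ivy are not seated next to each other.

All circular seatings of 9 people number (8)! = 40320.
Seatings with Noor beside Ivy: treat them as a block with 2 internal orders, giving 2 × (7)! = 10080.
Subtracting, 40320 − 10080 = 30240.

30240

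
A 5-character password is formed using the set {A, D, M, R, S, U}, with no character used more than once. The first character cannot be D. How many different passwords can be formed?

The first character has 6−1 = 5 choices (anything except D).
The remaining 4 characters are filled from the other 5 symbols without repetition: 5 × 4 × 3 × 2 = 120.
Total: 5 × 120 = 600.

600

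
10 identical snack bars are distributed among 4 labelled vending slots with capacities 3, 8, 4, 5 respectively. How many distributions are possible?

Ignoring the caps, the number of non-negative solutions to x_1+…+x_4 = 10 is C(13,3) = 286.
Subtract solutions that violate a single cap (substitute x_i' = x_i − (cap_i+1)): x_1 ≥ 4 gives C(9,3) = 84; x_2 ≥ 9 gives C(4,3) = 4; x_3 ≥ 5 gives C(8,3) = 56; x_4 ≥ 6 gives C(7,3) = 35. Together 179.
Add back pairs where two caps are both exceeded: 0 + 4 + 1 + 0 + 0 + 0 = 5.
By inclusion–exclusion the count is 286 − 179 + 5 = 112.

112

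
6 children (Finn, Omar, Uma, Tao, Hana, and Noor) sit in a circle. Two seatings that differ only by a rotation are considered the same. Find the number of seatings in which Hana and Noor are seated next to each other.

48

Glue Hana and Noor into a block (2 internal orders). Seating 5 units around a circle gives (4)! arrangements.
So 2 × (4)! = 2 × 24 = 48.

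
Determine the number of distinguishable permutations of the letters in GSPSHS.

GSPSHS has 6 letters with S appearing 3 times.
Dividing 6! = 720 by 3! = 6 for the repeated letters gives 120.

120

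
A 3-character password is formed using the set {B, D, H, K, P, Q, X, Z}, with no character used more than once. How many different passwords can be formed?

With no repetition, fill the 3 characters in order: 8 choices, then 7, down to 6.
8 × 7 × 6 = 336.

336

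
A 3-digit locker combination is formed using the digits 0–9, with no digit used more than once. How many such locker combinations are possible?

720

With no repetition, fill the 3 digits in order: 10 choices, then 9, down to 8.
10 × 9 × 8 = 720.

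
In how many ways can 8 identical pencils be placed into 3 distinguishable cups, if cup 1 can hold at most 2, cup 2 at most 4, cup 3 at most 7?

14

By stars and bars, unrestricted non-negative solutions to x_1+…+x_3 = 8 number C(8+2,2) = 45.
Subtract solutions that violate a single cap (substitute x_i' = x_i − (cap_i+1)): x_1 ≥ 3 gives C(7,2) = 21; x_2 ≥ 5 gives C(5,2) = 10; x_3 ≥ 8 gives C(2,2) = 1. Together 32.
Add back pairs where two caps are both exceeded: 1 + 0 + 0 = 1.
By inclusion–exclusion the count is 45 − 32 + 1 = 14.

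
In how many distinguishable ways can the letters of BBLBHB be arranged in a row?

30

BBLBHB has 6 letters with B appearing 4 times.
Dividing 6! = 720 by 4! = 24 for the repeated letters gives 30.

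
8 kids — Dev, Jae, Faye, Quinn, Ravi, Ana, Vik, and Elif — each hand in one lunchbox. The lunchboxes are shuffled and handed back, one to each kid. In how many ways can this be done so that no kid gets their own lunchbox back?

14833

Count assignments avoiding every fixed point. For any j of the 8 kids fixed to their own lunchbox, the other 8−j can be arranged in (8−j)! ways.
By inclusion–exclusion this is Σ_{j=0}^{8} (−1)^j C(8,j)·(8−j)!.
Computing: 40320 − 40320 + 20160 − 6720 + 1680 − 336 + 56 − 8 + 1 = 14833.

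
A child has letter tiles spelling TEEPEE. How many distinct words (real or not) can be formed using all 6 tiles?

30

TEEPEE has 6 letters with E appearing 4 times.
So there are 6! / (4!) = 30 distinguishable arrangements.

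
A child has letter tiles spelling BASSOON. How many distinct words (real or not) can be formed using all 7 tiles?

Letter multiplicities in BASSOON: A×1, B×1, N×1, O×2, S×2.
So there are 7! / (2!·2!) = 1260 distinguishable arrangements.

1260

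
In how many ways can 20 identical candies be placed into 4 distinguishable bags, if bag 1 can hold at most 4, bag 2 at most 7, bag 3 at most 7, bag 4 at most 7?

55

Without the upper bounds there are C(23,3) = 1771 ways to split 20 among 4 bags.
Subtract solutions that violate a single cap (substitute x_i' = x_i − (cap_i+1)): x_1 ≥ 5 gives C(18,3) = 816; x_2 ≥ 8 gives C(15,3) = 455; x_3 ≥ 8 gives C(15,3) = 455; x_4 ≥ 8 gives C(15,3) = 455. Together 2181.
Add back pairs where two caps are both exceeded: 120 + 120 + 120 + 35 + 35 + 35 = 465.
By inclusion–exclusion the count is 1771 − 2181 + 465 = 55.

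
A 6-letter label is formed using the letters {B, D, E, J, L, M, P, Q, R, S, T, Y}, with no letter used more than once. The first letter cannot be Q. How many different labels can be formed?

The first letter has 12−1 = 11 choices (anything except Q).
The remaining 5 letters are filled from the other 11 symbols without repetition: 11 × 10 × 9 × 8 × 7 = 55440.
Total: 11 × 55440 = 609840.

609840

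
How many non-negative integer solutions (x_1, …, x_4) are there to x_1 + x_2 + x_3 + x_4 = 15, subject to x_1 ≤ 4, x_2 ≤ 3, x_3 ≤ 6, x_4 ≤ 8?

70

Ignoring the caps, the number of non-negative solutions to x_1+…+x_4 = 15 is C(18,3) = 816.
Subtract solutions that violate a single cap (substitute x_i' = x_i − (cap_i+1)): x_1 ≥ 5 gives C(13,3) = 286; x_2 ≥ 4 gives C(14,3) = 364; x_3 ≥ 7 gives C(11,3) = 165; x_4 ≥ 9 gives C(9,3) = 84. Together 899.
Add back pairs where two caps are both exceeded: 84 + 20 + 4 + 35 + 10 + 0 = 153.
By inclusion–exclusion the count is 816 − 899 + 153 = 70.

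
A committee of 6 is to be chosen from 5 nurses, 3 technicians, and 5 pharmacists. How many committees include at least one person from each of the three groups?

1450

With no constraint there are C(13,6) = 1716 possible selections.
Selections missing a whole group: no nurses → C(8,6) = 28; no technicians → C(10,6) = 210; no pharmacists → C(8,6) = 28.
Add back selections omitting two groups (i.e. drawn from a single group): C(5,6) + C(3,6) + C(5,6) = 0.
By inclusion–exclusion: 1716 − 266 + 0 = 1450.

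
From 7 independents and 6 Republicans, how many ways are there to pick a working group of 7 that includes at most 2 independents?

Split by how many independents are chosen (0 through 2).
Sum: C(7,0)·C(6,7) + C(7,1)·C(6,6) + C(7,2)·C(6,5) = 0 + 7 + 126 = 133.

133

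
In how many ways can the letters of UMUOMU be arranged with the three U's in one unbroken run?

Treat the 3 copies of U as a single block. The multiset to arrange is then {UUU, M, M, O}, 4 items in all.
That gives (4)!/(2!) = 12 arrangements.

12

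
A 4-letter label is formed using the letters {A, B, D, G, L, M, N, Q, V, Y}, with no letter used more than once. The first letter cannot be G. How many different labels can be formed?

The first letter has 10−1 = 9 choices (anything except G).
The remaining 3 letters are filled from the other 9 symbols without repetition: 9 × 8 × 7 = 504.
Total: 9 × 504 = 4536.

4536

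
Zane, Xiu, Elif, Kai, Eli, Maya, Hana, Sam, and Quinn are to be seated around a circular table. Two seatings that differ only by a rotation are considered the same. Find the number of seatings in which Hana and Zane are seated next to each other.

10080

Glue Hana and Zane into a block (2 internal orders). Seating 8 units around a circle gives (7)! arrangements.
So 2 × (7)! = 2 × 5040 = 10080.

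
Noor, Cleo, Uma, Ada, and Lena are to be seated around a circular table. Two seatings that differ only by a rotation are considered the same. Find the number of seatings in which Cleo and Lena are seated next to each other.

Glue Cleo and Lena into a block (2 internal orders). Seating 4 units around a circle gives (3)! arrangements.
So 2 × (3)! = 2 × 6 = 12.

12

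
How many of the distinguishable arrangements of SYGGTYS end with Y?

With the last slot taken by Y, it remains to arrange the other 6 letters (SGGTYS).
Those 6 letters have G appearing twice and S appearing twice, giving (6)!/(2!·2!) = 180.

180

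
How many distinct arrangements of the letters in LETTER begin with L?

30

Fix L in the first position and arrange the remaining 5 letters.
Those 5 letters have E appearing twice and T appearing twice, giving (5)!/(2!·2!) = 30.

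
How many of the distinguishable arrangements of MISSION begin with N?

With the first slot taken by N, it remains to arrange the other 6 letters (MISSIO).
Those 6 letters have I appearing twice and S appearing twice, giving (6)!/(2!·2!) = 180.

180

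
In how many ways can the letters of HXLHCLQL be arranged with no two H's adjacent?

2520

Total arrangements of HXLHCLQL: 8!/(3!·2!) = 3360.
If the two H's are adjacent, glue them into one block, leaving 7 items to arrange: (7)!/(3!) = 840 ways.
Hence 3360 − 840 = 2520.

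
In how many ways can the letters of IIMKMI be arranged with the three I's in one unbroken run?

Treat the 3 copies of I as a single block. The multiset to arrange is then {III, K, M, M}, 4 items in all.
That gives (4)!/(2!) = 12 arrangements.

12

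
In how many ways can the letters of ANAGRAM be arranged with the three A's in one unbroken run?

Treat the 3 copies of A as a single block. The multiset to arrange is then {AAA, G, M, N, R}, 5 items in all.
All 5 items are distinct, so there are (5)! = 120 arrangements.

120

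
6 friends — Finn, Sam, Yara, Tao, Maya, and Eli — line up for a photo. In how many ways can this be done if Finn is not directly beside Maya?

480

There are 6! = 720 arrangements in all. If Finn and Maya are adjacent, merging them into one block gives 2·(5)! = 240 arrangements.
Complementary counting: 720 − 240 = 480.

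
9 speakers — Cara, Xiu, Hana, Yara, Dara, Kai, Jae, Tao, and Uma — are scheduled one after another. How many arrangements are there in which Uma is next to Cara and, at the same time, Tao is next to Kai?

20160

Treat {Uma,Cara} as one block (2 orders) and {Tao,Kai} as another (2 orders).
That leaves 7 units to arrange: 2 × 2 × 7! = 4 × 5040 = 20160.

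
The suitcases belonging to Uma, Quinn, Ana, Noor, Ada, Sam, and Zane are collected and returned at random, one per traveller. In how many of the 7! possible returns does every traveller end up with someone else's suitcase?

This is the derangement count D_7: permutations of 7 items with no fixed point.
By inclusion–exclusion this is Σ_{j=0}^{7} (−1)^j C(7,j)·(7−j)!.
Computing: 5040 − 5040 + 2520 − 840 + 210 − 42 + 7 − 1 = 1854.

1854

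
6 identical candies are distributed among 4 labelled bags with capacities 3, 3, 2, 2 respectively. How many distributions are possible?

Ignoring the caps, the number of non-negative solutions to x_1+…+x_4 = 6 is C(9,3) = 84.
Subtract solutions that violate a single cap (substitute x_i' = x_i − (cap_i+1)): x_1 ≥ 4 gives C(5,3) = 10; x_2 ≥ 4 gives C(5,3) = 10; x_3 ≥ 3 gives C(6,3) = 20; x_4 ≥ 3 gives C(6,3) = 20. Together 60.
Add back pairs where two caps are both exceeded: 0 + 0 + 0 + 0 + 0 + 1 = 1.
By inclusion–exclusion the count is 84 − 60 + 1 = 25.

25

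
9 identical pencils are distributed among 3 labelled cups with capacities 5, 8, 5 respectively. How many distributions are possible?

34

Ignoring the caps, the number of non-negative solutions to x_1+…+x_3 = 9 is C(11,2) = 55.
Subtract solutions that violate a single cap (substitute x_i' = x_i − (cap_i+1)): x_1 ≥ 6 gives C(5,2) = 10; x_2 ≥ 9 gives C(2,2) = 1; x_3 ≥ 6 gives C(5,2) = 10. Together 21.
No two caps can be exceeded simultaneously, so the pair terms are all 0.
By inclusion–exclusion the count is 55 − 21 + 0 = 34.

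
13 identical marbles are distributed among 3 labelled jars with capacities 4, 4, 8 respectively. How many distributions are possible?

By stars and bars, unrestricted non-negative solutions to x_1+…+x_3 = 13 number C(13+2,2) = 105.
Subtract solutions that violate a single cap (substitute x_i' = x_i − (cap_i+1)): x_1 ≥ 5 gives C(10,2) = 45; x_2 ≥ 5 gives C(10,2) = 45; x_3 ≥ 9 gives C(6,2) = 15. Together 105.
Add back pairs where two caps are both exceeded: 10 + 0 + 0 = 10.
By inclusion–exclusion the count is 105 − 105 + 10 = 10.

10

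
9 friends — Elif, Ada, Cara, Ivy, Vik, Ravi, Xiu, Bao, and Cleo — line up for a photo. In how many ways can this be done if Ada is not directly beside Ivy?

There are 9! = 362880 arrangements in all. If Ada and Ivy are adjacent, merging them into one block gives 2·(8)! = 80640 arrangements.
Complementary counting: 362880 − 80640 = 282240.

282240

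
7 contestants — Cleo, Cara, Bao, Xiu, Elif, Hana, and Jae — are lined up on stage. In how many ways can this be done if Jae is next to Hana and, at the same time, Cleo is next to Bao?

480

Treat {Jae,Hana} as one block (2 orders) and {Cleo,Bao} as another (2 orders).
That leaves 5 units to arrange: 2 × 2 × 5! = 4 × 120 = 480.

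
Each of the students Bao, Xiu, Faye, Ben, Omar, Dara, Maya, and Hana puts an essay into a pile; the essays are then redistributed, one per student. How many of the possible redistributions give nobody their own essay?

This is the derangement count D_8: permutations of 8 items with no fixed point.
By inclusion–exclusion this is Σ_{j=0}^{8} (−1)^j C(8,j)·(8−j)!.
Computing: 40320 − 40320 + 20160 − 6720 + 1680 − 336 + 56 − 8 + 1 = 14833.

14833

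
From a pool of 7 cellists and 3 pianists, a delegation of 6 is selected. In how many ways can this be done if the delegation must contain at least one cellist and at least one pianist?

203

Unrestricted: C(10,6) = 210 ways to pick any 6 of the 10.
Subtract selections that omit an entire group: no cellists → C(3,6) = 0; no pianists → C(7,6) = 7.
Both groups omitted at once is impossible, so 210 − 7 = 203.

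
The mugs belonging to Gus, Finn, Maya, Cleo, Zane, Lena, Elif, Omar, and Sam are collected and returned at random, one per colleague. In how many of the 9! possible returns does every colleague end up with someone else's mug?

133496

This is the derangement count D_9: permutations of 9 items with no fixed point.
By inclusion–exclusion this is Σ_{j=0}^{9} (−1)^j C(9,j)·(9−j)!.
Computing: 362880 − 362880 + 181440 − 60480 + 15120 − 3024 + 504 − 72 + 9 − 1 = 133496.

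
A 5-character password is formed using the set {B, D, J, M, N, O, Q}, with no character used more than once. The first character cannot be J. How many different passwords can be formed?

2160

The first character has 7−1 = 6 choices (anything except J).
The remaining 4 characters are filled from the other 6 symbols without repetition: 6 × 5 × 4 × 3 = 360.
Total: 6 × 360 = 2160.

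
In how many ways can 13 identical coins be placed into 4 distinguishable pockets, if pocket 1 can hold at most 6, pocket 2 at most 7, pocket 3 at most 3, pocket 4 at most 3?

64

By stars and bars, unrestricted non-negative solutions to x_1+…+x_4 = 13 number C(13+3,3) = 560.
Subtract solutions that violate a single cap (substitute x_i' = x_i − (cap_i+1)): x_1 ≥ 7 gives C(9,3) = 84; x_2 ≥ 8 gives C(8,3) = 56; x_3 ≥ 4 gives C(12,3) = 220; x_4 ≥ 4 gives C(12,3) = 220. Together 580.
Add back pairs where two caps are both exceeded: 0 + 10 + 10 + 4 + 4 + 56 = 84.
By inclusion–exclusion the count is 560 − 580 + 84 = 64.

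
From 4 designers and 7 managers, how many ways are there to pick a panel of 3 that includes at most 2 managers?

130

Split by how many managers are chosen (0 through 2).
Sum: C(7,0)·C(4,3) + C(7,1)·C(4,2) + C(7,2)·C(4,1) = 4 + 42 + 84 = 130.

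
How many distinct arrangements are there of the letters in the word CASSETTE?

The 8 letters of CASSETTE have repeats: E appearing twice, S appearing twice, and T appearing twice.
Dividing 8! = 40320 by 2!·2!·2! = 8 for the repeated letters gives 5040.

5040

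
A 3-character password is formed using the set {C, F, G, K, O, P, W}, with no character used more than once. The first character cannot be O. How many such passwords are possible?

The first character has 7−1 = 6 choices (anything except O).
The remaining 2 characters are filled from the other 6 symbols without repetition: 6 × 5 = 30.
Total: 6 × 30 = 180.

180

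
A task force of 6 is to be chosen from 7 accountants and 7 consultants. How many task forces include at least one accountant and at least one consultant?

With no constraint there are C(14,6) = 3003 possible selections.
Subtract selections that omit an entire group: no accountants → C(7,6) = 7; no consultants → C(7,6) = 7.
Both groups omitted at once is impossible, so 3003 − 14 = 2989.

2989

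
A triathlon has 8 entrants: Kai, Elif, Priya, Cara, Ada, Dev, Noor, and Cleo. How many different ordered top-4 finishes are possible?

There are 8 choices for 1st place, 7 for 2nd, and so on down to 5 for position 4.
That gives 8 × 7 × 6 × 5 = 1680.

1680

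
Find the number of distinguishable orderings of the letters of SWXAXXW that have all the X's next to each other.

60

Treat the 3 copies of X as a single block. The multiset to arrange is then {XXX, A, S, W, W}, 5 items in all.
That gives (5)!/(2!) = 60 arrangements.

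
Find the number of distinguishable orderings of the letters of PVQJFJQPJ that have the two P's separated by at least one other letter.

Total arrangements of PVQJFJQPJ: 9!/(3!·2!·2!) = 15120.
If the two P's are adjacent, glue them into one block, leaving 8 items to arrange: (8)!/(3!·2!) = 3360 ways.
Hence 15120 − 3360 = 11760.

11760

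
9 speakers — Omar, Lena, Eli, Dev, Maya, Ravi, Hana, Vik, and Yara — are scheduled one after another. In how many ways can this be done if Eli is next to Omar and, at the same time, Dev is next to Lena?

20160

Treat {Eli,Omar} as one block (2 orders) and {Dev,Lena} as another (2 orders).
That leaves 7 units to arrange: 2 × 2 × 7! = 4 × 5040 = 20160.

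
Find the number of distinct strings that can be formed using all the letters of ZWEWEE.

Letter multiplicities in ZWEWEE: E×3, W×2, Z×1.
So there are 6! / (3!·2!) = 60 distinguishable arrangements.

60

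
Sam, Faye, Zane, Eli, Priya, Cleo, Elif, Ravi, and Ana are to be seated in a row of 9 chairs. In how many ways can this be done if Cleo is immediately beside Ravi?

Place the 7 others and the Cleo-Ravi pair as 8 objects in a line; the pair has 2 internal arrangements.
So the count is 2·(8)! = 80640.

80640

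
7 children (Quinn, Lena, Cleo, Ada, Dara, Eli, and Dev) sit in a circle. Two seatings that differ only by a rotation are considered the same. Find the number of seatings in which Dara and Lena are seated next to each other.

Glue Dara and Lena into a block (2 internal orders). Seating 6 units around a circle gives (5)! arrangements.
So 2 × (5)! = 2 × 120 = 240.

240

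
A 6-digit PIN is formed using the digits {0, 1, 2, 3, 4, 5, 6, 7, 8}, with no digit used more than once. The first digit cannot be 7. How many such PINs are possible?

53760

The first digit has 9−1 = 8 choices (anything except 7).
The remaining 5 digits are filled from the other 8 symbols without repetition: 8 × 7 × 6 × 5 × 4 = 6720.
Total: 8 × 6720 = 53760.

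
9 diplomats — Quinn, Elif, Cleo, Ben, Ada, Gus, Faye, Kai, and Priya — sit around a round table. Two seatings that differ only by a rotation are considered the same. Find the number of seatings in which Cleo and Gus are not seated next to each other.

30240

All circular seatings of 9 people number (8)! = 40320.
Those with Cleo next to Gus: fuse the pair into one unit and seat 8 units around a circle — 2·(7)! = 10080.
Subtracting, 40320 − 10080 = 30240.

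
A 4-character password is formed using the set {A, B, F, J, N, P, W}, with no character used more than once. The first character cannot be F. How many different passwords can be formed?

The first character has 7−1 = 6 choices (anything except F).
The remaining 3 characters are filled from the other 6 symbols without repetition: 6 × 5 × 4 = 120.
Total: 6 × 120 = 720.

720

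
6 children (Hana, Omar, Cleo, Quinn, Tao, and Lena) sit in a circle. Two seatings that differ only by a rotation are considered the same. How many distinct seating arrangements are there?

120

Around a circle, 6 distinct people have 6!/6 = (5)! = 120 rotationally distinct seatings.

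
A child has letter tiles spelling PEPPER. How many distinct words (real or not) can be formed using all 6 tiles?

Letter multiplicities in PEPPER: E×2, P×3, R×1.
So there are 6! / (3!·2!) = 60 distinguishable arrangements.

60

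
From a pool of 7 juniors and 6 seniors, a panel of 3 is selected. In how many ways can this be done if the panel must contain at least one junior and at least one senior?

Total 3-person selections from all 13: C(13,3) = 286.
Subtract selections that omit an entire group: no juniors → C(6,3) = 20; no seniors → C(7,3) = 35.
Both groups omitted at once is impossible, so 286 − 55 = 231.

231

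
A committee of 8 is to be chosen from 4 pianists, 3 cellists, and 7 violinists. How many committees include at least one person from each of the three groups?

Unrestricted: C(14,8) = 3003 ways to pick any 8 of the 14.
Selections missing a whole group: no pianists → C(10,8) = 45; no cellists → C(11,8) = 165; no violinists → C(7,8) = 0.
Add back selections omitting two groups (i.e. drawn from a single group): C(4,8) + C(3,8) + C(7,8) = 0.
By inclusion–exclusion: 3003 − 210 + 0 = 2793.

2793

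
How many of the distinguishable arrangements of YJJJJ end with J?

Fix J in the last position and arrange the remaining 4 letters.
Those 4 letters have J appearing 3 times, giving (4)!/(3!) = 4.

4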